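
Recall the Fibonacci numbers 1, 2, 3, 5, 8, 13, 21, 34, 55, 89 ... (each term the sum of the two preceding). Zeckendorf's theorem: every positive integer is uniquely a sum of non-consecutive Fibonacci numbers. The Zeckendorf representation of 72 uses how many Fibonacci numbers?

72 − 55 = 17
17 − 13 = 4
4 − 3 = 1
1 − 1 = 0
72 = 55 + 13 + 3 + 1, which has 4 terms.

4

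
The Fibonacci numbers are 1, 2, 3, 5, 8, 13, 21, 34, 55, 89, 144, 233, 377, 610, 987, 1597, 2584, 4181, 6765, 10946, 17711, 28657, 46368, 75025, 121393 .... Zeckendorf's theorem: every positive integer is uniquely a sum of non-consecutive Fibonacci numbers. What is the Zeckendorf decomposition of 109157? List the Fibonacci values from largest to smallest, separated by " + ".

Repeatedly subtract the largest Fibonacci number that fits:
largest Fibonacci ≤ 109157 is 75025; 109157 − 75025 = 34132
largest Fibonacci ≤ 34132 is 28657; 34132 − 28657 = 5475
largest Fibonacci ≤ 5475 is 4181; 5475 − 4181 = 1294
largest Fibonacci ≤ 1294 is 987; 1294 − 987 = 307
largest Fibonacci ≤ 307 is 233; 307 − 233 = 74
largest Fibonacci ≤ 74 is 55; 74 − 55 = 19
largest Fibonacci ≤ 19 is 13; 19 − 13 = 6
largest Fibonacci ≤ 6 is 5; 6 − 5 = 1
largest Fibonacci ≤ 1 is 1; 1 − 1 = 0
So 109157 = 75025 + 28657 + 4181 + 987 + 233 + 55 + 13 + 5 + 1, with no two terms consecutive in the sequence.

75025 + 28657 + 4181 + 987 + 233 + 55 + 13 + 5 + 1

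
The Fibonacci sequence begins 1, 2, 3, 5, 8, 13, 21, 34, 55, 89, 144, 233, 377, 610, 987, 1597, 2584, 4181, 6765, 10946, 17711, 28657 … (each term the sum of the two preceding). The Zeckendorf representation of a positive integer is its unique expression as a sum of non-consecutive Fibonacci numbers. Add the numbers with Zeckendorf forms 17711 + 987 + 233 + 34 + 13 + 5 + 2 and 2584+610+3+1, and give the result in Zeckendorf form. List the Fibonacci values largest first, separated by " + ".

17711 + 4181 + 233 + 55 + 3

The two numbers are 18985 and 3198, so their sum is 22183.
17711 ≤ 22183 < 28657, so take 17711; remainder 4472
4181 ≤ 4472 < 6765, so take 4181; remainder 291
233 ≤ 291 < 377, so take 233; remainder 58
55 ≤ 58 < 89, so take 55; remainder 3
3 ≤ 3 < 5, so take 3; remainder 0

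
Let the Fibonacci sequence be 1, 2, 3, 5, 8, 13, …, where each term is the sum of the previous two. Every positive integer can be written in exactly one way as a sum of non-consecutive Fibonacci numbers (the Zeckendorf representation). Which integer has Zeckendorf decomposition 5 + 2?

5 + 2 = 7.

7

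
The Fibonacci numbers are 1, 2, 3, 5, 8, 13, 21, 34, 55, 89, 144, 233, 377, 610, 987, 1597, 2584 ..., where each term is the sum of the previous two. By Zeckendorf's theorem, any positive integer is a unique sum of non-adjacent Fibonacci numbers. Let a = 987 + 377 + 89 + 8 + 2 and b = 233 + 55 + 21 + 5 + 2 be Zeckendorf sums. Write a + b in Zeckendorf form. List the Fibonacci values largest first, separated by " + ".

1597 + 144 + 34 + 3 + 1

The two numbers are 1463 and 316, so their sum is 1779.
1779 − 1597 = 182
182 − 144 = 38
38 − 34 = 4
4 − 3 = 1
1 − 1 = 0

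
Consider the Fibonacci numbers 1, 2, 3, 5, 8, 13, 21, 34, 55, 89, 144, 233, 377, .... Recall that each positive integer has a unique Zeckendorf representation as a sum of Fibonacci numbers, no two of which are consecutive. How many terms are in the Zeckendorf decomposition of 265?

subtract 233 from 265: 32 remains
subtract 21 from 32: 11 remains
subtract 8 from 11: 3 remains
subtract 3 from 3: 0 remains
265 = 233 + 21 + 8 + 3, which has 4 terms.

4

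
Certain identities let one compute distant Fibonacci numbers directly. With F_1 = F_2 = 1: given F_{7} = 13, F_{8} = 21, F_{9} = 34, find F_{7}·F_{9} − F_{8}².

13·34 − 21² = 442 − 441 = 1. (Cassini's identity: F_{k−1}F_{k+1} − F_k² = (−1)^k.)

1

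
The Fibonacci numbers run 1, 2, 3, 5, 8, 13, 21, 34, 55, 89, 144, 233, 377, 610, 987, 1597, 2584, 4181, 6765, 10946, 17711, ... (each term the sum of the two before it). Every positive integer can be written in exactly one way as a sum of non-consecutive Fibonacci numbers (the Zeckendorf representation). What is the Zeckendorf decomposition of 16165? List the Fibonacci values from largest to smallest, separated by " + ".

subtract 10946 from 16165: 5219 remains
subtract 4181 from 5219: 1038 remains
subtract 987 from 1038: 51 remains
subtract 34 from 51: 17 remains
subtract 13 from 17: 4 remains
subtract 3 from 4: 1 remains
subtract 1 from 1: 0 remains
So 16165 = 10946 + 4181 + 987 + 34 + 13 + 3 + 1, with no two terms consecutive in the sequence.

10946 + 4181 + 987 + 34 + 13 + 3 + 1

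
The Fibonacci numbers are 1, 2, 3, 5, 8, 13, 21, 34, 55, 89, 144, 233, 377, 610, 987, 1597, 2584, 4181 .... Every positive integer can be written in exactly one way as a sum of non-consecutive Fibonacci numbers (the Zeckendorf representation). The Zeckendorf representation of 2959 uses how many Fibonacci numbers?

largest Fibonacci ≤ 2959 is 2584; 2959 − 2584 = 375
largest Fibonacci ≤ 375 is 233; 375 − 233 = 142
largest Fibonacci ≤ 142 is 89; 142 − 89 = 53
largest Fibonacci ≤ 53 is 34; 53 − 34 = 19
largest Fibonacci ≤ 19 is 13; 19 − 13 = 6
largest Fibonacci ≤ 6 is 5; 6 − 5 = 1
largest Fibonacci ≤ 1 is 1; 1 − 1 = 0
2959 = 2584 + 233 + 89 + 34 + 13 + 5 + 1, which has 7 terms.

7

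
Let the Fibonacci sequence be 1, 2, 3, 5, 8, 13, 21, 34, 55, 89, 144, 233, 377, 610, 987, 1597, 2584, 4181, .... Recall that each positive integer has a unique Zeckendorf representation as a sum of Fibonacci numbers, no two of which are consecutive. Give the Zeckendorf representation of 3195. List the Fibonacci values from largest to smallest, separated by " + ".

2584 + 610 + 1

Repeatedly subtract the largest Fibonacci number that fits:
2584 ≤ 3195 < 4181, so take 2584; remainder 611
610 ≤ 611 < 987, so take 610; remainder 1
1 ≤ 1 < 2, so take 1; remainder 0
So 3195 = 2584 + 610 + 1, with no two terms consecutive in the sequence.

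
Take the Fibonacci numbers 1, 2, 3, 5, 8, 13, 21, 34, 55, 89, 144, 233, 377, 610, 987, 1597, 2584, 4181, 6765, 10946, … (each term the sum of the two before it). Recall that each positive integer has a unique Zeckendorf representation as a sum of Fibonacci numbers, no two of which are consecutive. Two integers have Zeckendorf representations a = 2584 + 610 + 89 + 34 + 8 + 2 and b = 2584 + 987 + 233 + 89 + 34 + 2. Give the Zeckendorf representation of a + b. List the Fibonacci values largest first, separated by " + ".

The two numbers are 3327 and 3929, so their sum is 7256.
7256: greatest Fibonacci not exceeding it is 6765, leaving 491
491: greatest Fibonacci not exceeding it is 377, leaving 114
114: greatest Fibonacci not exceeding it is 89, leaving 25
25: greatest Fibonacci not exceeding it is 21, leaving 4
4: greatest Fibonacci not exceeding it is 3, leaving 1
1: greatest Fibonacci not exceeding it is 1, leaving 0

6765 + 377 + 89 + 21 + 3 + 1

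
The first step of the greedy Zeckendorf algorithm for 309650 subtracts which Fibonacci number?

196418 ≤ 309650 < 317811, so the largest Fibonacci number not exceeding 309650 is 196418.

196418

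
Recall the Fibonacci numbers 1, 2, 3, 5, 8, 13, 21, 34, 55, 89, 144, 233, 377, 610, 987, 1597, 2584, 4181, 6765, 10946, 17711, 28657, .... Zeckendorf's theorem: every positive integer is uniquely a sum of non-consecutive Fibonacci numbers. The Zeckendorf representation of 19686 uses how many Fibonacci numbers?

largest Fibonacci ≤ 19686 is 17711; 19686 − 17711 = 1975
largest Fibonacci ≤ 1975 is 1597; 1975 − 1597 = 378
largest Fibonacci ≤ 378 is 377; 378 − 377 = 1
largest Fibonacci ≤ 1 is 1; 1 − 1 = 0
19686 = 17711 + 1597 + 377 + 1, which has 4 terms.

4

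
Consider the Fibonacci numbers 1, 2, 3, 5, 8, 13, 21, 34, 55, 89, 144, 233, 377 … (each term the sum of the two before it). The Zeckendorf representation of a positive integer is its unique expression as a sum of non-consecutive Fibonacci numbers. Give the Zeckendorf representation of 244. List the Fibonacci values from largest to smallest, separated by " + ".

take 233 (≤ 244); 244 − 233 = 11
take 8 (≤ 11); 11 − 8 = 3
take 3 (≤ 3); 3 − 3 = 0
So 244 = 233 + 8 + 3, with no two terms consecutive in the sequence.

233 + 8 + 3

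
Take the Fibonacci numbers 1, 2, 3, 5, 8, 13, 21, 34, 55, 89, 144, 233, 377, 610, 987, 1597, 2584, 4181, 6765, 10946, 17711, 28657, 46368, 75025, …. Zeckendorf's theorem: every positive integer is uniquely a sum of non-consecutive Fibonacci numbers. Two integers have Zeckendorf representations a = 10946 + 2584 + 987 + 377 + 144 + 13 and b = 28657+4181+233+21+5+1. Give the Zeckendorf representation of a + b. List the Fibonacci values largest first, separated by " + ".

46368 + 1597 + 144 + 34 + 5 + 1

The two numbers are 15051 and 33098, so their sum is 48149.
subtract 46368 from 48149: 1781 remains
subtract 1597 from 1781: 184 remains
subtract 144 from 184: 40 remains
subtract 34 from 40: 6 remains
subtract 5 from 6: 1 remains
subtract 1 from 1: 0 remains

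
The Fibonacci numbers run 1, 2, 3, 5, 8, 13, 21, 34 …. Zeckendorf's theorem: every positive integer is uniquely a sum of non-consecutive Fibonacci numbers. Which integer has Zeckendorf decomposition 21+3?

21+3 = 24.

24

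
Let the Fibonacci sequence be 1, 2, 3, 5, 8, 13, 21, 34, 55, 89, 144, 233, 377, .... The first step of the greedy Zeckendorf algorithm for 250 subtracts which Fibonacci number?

233

233 ≤ 250 < 377, so the largest Fibonacci number not exceeding 250 is 233.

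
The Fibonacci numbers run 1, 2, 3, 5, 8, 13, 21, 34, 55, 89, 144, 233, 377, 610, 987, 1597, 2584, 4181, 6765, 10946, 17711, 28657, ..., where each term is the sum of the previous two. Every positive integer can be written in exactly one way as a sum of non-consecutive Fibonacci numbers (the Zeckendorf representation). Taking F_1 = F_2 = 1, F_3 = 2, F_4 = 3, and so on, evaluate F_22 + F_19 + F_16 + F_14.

F_22 + F_19 + F_16 + F_14 = 17711 + 4181 + 987 + 377 = 23256.

23256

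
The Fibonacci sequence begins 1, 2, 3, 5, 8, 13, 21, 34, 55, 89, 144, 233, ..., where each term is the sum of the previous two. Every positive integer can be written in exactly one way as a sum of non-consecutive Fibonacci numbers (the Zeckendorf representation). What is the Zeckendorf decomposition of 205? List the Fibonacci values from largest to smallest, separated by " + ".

205: greatest Fibonacci not exceeding it is 144, leaving 61
61: greatest Fibonacci not exceeding it is 55, leaving 6
6: greatest Fibonacci not exceeding it is 5, leaving 1
1: greatest Fibonacci not exceeding it is 1, leaving 0
So 205 = 144 + 55 + 5 + 1, with no two terms consecutive in the sequence.

144 + 55 + 5 + 1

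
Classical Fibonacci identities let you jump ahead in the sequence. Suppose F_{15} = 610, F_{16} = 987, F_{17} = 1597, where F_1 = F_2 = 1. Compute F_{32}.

2178309

By the addition formula F_{m+n} = F_m F_{n+1} + F_{m−1} F_n with m=17, n=15: F_{32} = 1597·987 + 987·610 = 1576239 + 602070 = 2178309.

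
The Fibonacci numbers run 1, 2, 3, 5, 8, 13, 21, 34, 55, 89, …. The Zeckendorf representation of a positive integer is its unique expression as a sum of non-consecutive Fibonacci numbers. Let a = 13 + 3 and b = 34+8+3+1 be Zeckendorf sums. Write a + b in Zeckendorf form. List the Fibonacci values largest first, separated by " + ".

The two numbers are 16 and 46, so their sum is 62.
62: greatest Fibonacci not exceeding it is 55, leaving 7
7: greatest Fibonacci not exceeding it is 5, leaving 2
2: greatest Fibonacci not exceeding it is 2, leaving 0

55 + 5 + 2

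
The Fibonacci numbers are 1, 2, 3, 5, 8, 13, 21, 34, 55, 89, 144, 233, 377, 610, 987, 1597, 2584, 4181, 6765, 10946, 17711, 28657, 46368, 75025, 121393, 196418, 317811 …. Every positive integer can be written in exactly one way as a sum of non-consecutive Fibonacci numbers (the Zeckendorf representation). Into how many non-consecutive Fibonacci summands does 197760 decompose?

8

take 196418 (≤ 197760); 197760 − 196418 = 1342
take 987 (≤ 1342); 1342 − 987 = 355
take 233 (≤ 355); 355 − 233 = 122
take 89 (≤ 122); 122 − 89 = 33
take 21 (≤ 33); 33 − 21 = 12
take 8 (≤ 12); 12 − 8 = 4
take 3 (≤ 4); 4 − 3 = 1
take 1 (≤ 1); 1 − 1 = 0
197760 = 196418 + 987 + 233 + 89 + 21 + 8 + 3 + 1, which has 8 terms.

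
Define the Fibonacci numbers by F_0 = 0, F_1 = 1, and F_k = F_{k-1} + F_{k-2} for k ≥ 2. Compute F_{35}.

Iterating the recurrence up to F_{28} = 317811 and F_{27} = 196418:
F_{29} = F_{28} + F_{27} = 317811 + 196418 = 514229
F_{30} = F_{29} + F_{28} = 514229 + 317811 = 832040
F_{31} = F_{30} + F_{29} = 832040 + 514229 = 1346269
F_{32} = F_{31} + F_{30} = 1346269 + 832040 = 2178309
F_{33} = F_{32} + F_{31} = 2178309 + 1346269 = 3524578
F_{34} = F_{33} + F_{32} = 3524578 + 2178309 = 5702887
F_{35} = F_{34} + F_{33} = 5702887 + 3524578 = 9227465

9227465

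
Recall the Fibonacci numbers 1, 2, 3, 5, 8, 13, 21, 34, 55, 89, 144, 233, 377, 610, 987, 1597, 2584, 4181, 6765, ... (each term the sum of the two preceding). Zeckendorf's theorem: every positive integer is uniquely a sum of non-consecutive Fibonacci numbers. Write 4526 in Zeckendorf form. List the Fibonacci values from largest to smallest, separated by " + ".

4181 + 233 + 89 + 21 + 2

Greedily peel off the largest Fibonacci term at each step:
subtract 4181 from 4526: 345 remains
subtract 233 from 345: 112 remains
subtract 89 from 112: 23 remains
subtract 21 from 23: 2 remains
subtract 2 from 2: 0 remains
So 4526 = 4181 + 233 + 89 + 21 + 2, with no two terms consecutive in the sequence.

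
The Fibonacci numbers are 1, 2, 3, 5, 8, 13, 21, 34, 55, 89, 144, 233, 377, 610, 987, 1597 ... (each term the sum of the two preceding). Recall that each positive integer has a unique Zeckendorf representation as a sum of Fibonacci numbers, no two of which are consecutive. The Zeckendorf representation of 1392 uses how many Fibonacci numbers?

1392 − 987 = 405
405 − 377 = 28
28 − 21 = 7
7 − 5 = 2
2 − 2 = 0
1392 = 987 + 377 + 21 + 5 + 2, which has 5 terms.

5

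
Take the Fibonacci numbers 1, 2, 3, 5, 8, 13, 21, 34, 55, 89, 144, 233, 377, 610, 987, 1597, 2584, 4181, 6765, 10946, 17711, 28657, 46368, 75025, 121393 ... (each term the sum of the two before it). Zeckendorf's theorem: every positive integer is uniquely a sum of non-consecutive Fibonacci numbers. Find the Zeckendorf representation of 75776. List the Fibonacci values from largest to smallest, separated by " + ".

75025 + 610 + 89 + 34 + 13 + 5

Greedily peel off the largest Fibonacci term at each step:
take 75025 (≤ 75776); 75776 − 75025 = 751
take 610 (≤ 751); 751 − 610 = 141
take 89 (≤ 141); 141 − 89 = 52
take 34 (≤ 52); 52 − 34 = 18
take 13 (≤ 18); 18 − 13 = 5
take 5 (≤ 5); 5 − 5 = 0
So 75776 = 75025 + 610 + 89 + 34 + 13 + 5, with no two terms consecutive in the sequence.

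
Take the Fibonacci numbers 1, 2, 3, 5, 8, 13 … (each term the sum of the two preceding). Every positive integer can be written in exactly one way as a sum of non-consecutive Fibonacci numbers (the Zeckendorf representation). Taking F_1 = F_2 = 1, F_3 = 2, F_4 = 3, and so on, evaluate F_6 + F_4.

11

F_6 + F_4 = 8 + 3 = 11.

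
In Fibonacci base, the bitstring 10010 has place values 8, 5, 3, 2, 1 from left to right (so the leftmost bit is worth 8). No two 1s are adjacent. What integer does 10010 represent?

Summing the place values of the 1 bits: 8 + 2 = 10.

10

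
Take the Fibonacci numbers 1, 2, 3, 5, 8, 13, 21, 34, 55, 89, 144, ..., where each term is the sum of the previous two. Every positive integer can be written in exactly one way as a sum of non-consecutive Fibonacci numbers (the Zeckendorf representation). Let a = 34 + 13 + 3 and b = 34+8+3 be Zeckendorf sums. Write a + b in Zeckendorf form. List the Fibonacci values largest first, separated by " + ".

The two numbers are 50 and 45, so their sum is 95.
Greedily peel off the largest Fibonacci term at each step:
largest Fibonacci ≤ 95 is 89; 95 − 89 = 6
largest Fibonacci ≤ 6 is 5; 6 − 5 = 1
largest Fibonacci ≤ 1 is 1; 1 − 1 = 0

89 + 5 + 1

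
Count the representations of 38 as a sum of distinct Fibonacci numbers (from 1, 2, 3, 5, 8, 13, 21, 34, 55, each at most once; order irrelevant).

3

Each representation comes from the Zeckendorf form by replacing some F_k with F_{k−1} + F_{k−2} where possible.
38 = 34+3+1 = 21+13+3+1 = 21+8+5+3+1 — 3 representations.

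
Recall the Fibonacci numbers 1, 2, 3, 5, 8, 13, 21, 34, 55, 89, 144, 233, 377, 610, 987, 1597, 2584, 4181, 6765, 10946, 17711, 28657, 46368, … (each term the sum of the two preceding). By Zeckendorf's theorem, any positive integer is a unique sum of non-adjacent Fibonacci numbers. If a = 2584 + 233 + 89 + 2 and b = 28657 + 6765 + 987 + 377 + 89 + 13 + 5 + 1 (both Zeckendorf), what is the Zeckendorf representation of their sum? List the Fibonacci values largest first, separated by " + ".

28657 + 10946 + 144 + 55

The two numbers are 2908 and 36894, so their sum is 39802.
Greedy algorithm:
39802 − 28657 = 11145
11145 − 10946 = 199
199 − 144 = 55
55 − 55 = 0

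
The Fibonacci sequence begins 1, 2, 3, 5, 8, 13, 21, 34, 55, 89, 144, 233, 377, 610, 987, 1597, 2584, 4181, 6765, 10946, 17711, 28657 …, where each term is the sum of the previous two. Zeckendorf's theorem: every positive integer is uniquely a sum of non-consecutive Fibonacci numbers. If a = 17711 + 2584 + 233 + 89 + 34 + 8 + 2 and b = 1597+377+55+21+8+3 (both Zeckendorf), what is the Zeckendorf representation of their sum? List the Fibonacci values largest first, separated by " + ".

The two numbers are 20661 and 2061, so their sum is 22722.
Greedy algorithm:
17711 ≤ 22722 < 28657, so take 17711; remainder 5011
4181 ≤ 5011 < 6765, so take 4181; remainder 830
610 ≤ 830 < 987, so take 610; remainder 220
144 ≤ 220 < 233, so take 144; remainder 76
55 ≤ 76 < 89, so take 55; remainder 21
21 ≤ 21 < 34, so take 21; remainder 0

17711 + 4181 + 610 + 144 + 55 + 21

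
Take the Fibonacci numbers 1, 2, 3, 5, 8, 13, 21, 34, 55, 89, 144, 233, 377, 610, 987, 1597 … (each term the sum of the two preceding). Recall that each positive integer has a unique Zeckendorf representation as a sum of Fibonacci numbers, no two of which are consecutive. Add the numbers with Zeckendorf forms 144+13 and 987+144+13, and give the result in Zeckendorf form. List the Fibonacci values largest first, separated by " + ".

987 + 233 + 55 + 21 + 5

The two numbers are 157 and 1144, so their sum is 1301.
Greedy algorithm:
subtract 987 from 1301: 314 remains
subtract 233 from 314: 81 remains
subtract 55 from 81: 26 remains
subtract 21 from 26: 5 remains
subtract 5 from 5: 0 remains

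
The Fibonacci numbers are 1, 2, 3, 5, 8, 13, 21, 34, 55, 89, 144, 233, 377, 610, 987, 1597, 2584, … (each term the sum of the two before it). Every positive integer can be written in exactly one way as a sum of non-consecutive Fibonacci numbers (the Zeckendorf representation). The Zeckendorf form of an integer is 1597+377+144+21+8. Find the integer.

1597+377+144+21+8 = 2147.

2147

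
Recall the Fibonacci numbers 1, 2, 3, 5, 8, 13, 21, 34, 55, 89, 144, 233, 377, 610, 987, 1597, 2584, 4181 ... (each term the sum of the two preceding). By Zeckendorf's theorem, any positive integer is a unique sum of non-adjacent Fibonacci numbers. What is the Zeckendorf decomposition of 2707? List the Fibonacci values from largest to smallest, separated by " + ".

2584 + 89 + 34

Greedily peel off the largest Fibonacci term at each step:
2707: greatest Fibonacci not exceeding it is 2584, leaving 123
123: greatest Fibonacci not exceeding it is 89, leaving 34
34: greatest Fibonacci not exceeding it is 34, leaving 0
So 2707 = 2584 + 89 + 34, with no two terms consecutive in the sequence.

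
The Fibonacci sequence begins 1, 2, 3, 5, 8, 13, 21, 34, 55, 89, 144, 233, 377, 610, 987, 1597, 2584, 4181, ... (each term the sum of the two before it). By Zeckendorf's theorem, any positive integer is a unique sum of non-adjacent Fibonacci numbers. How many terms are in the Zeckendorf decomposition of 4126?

5

Greedily peel off the largest Fibonacci term at each step:
take 2584 (≤ 4126); 4126 − 2584 = 1542
take 987 (≤ 1542); 1542 − 987 = 555
take 377 (≤ 555); 555 − 377 = 178
take 144 (≤ 178); 178 − 144 = 34
take 34 (≤ 34); 34 − 34 = 0
4126 = 2584 + 987 + 377 + 144 + 34, which has 5 terms.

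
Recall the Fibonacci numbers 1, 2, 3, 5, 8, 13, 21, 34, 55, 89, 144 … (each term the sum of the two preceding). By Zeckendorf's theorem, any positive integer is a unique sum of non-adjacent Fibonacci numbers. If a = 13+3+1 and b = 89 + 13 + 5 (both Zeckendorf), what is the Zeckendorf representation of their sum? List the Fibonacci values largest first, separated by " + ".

89 + 34 + 1

The two numbers are 17 and 107, so their sum is 124.
Repeatedly subtract the largest Fibonacci number that fits:
subtract 89 from 124: 35 remains
subtract 34 from 35: 1 remains
subtract 1 from 1: 0 remains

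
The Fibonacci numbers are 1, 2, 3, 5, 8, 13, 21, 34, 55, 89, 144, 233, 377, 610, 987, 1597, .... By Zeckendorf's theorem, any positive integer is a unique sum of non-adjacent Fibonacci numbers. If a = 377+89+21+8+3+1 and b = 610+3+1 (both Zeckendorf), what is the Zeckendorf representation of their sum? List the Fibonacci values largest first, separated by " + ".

987 + 89 + 34 + 3

The two numbers are 499 and 614, so their sum is 1113.
987 ≤ 1113 < 1597, so take 987; remainder 126
89 ≤ 126 < 144, so take 89; remainder 37
34 ≤ 37 < 55, so take 34; remainder 3
3 ≤ 3 < 5, so take 3; remainder 0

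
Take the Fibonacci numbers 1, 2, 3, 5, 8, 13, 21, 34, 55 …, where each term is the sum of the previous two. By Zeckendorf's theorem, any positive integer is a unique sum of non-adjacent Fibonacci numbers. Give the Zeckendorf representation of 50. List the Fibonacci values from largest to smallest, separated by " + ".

34 + 13 + 3

subtract 34 from 50: 16 remains
subtract 13 from 16: 3 remains
subtract 3 from 3: 0 remains
So 50 = 34 + 13 + 3, with no two terms consecutive in the sequence.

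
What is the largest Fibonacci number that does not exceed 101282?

75025 ≤ 101282 < 121393, so the largest Fibonacci number not exceeding 101282 is 75025.

75025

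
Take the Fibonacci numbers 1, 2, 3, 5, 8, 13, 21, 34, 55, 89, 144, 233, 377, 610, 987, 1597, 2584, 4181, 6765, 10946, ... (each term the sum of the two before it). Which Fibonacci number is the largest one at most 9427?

6765 ≤ 9427 < 10946, so the largest Fibonacci number not exceeding 9427 is 6765.

6765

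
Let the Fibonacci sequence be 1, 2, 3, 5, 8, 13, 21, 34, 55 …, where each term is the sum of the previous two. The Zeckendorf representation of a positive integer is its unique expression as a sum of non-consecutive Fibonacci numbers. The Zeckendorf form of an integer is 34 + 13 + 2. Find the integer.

34 + 13 + 2 = 49.

49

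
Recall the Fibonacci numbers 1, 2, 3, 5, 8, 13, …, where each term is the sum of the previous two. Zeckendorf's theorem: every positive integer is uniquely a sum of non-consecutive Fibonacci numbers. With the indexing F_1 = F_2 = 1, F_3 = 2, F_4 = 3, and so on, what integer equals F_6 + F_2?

F_6 + F_2 = 8 + 1 = 9.

9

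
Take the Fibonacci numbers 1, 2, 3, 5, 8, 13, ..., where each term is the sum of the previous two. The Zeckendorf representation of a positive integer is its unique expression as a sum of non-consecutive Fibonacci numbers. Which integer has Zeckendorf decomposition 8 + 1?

8 + 1 = 9.

9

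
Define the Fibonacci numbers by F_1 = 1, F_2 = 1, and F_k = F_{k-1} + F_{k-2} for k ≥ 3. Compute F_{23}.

Iterating the recurrence up to F_{16} = 987 and F_{15} = 610:
F_{17} = F_{16} + F_{15} = 987 + 610 = 1597
F_{18} = F_{17} + F_{16} = 1597 + 987 = 2584
F_{19} = F_{18} + F_{17} = 2584 + 1597 = 4181
F_{20} = F_{19} + F_{18} = 4181 + 2584 = 6765
F_{21} = F_{20} + F_{19} = 6765 + 4181 = 10946
F_{22} = F_{21} + F_{20} = 10946 + 6765 = 17711
F_{23} = F_{22} + F_{21} = 17711 + 10946 = 28657

28657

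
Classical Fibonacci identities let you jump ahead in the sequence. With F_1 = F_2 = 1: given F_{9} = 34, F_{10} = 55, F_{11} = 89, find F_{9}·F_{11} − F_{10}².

34·89 − 55² = 3026 − 3025 = 1. (Cassini's identity: F_{k−1}F_{k+1} − F_k² = (−1)^k.)

1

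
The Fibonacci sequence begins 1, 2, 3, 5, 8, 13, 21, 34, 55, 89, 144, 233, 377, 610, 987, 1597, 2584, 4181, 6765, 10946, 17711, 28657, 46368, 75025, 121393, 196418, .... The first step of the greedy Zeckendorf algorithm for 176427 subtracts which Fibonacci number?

121393 ≤ 176427 < 196418, so the largest Fibonacci number not exceeding 176427 is 121393.

121393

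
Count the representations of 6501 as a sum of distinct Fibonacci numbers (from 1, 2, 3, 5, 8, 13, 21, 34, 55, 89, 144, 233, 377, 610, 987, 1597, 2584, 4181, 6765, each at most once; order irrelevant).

55

Starting from the Zeckendorf form and repeatedly splitting a term F_k into F_{k−1} + F_{k−2} (when neither is already used) reaches every representation.
6501 = 4181+1597+610+89+21+3 = 4181+1597+610+89+21+2+1 = 4181+1597+610+89+13+8+3 = … (52 more), for 55 in all.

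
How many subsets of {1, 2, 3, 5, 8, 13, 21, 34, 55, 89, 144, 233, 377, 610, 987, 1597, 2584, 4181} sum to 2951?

36

Starting from the Zeckendorf form and repeatedly splitting a term F_k into F_{k−1} + F_{k−2} (when neither is already used) reaches every representation.
2951 = 2584+233+89+34+8+3 = 2584+233+89+34+8+2+1 = 2584+233+89+21+13+8+3 = … (33 more), for 36 in all.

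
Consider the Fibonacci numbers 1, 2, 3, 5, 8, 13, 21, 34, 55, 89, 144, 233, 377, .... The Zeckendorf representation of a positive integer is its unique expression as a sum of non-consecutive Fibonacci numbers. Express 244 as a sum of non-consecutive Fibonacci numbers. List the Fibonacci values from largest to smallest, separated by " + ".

Greedily peel off the largest Fibonacci term at each step:
take 233 (≤ 244); 244 − 233 = 11
take 8 (≤ 11); 11 − 8 = 3
take 3 (≤ 3); 3 − 3 = 0
So 244 = 233 + 8 + 3, with no two terms consecutive in the sequence.

233 + 8 + 3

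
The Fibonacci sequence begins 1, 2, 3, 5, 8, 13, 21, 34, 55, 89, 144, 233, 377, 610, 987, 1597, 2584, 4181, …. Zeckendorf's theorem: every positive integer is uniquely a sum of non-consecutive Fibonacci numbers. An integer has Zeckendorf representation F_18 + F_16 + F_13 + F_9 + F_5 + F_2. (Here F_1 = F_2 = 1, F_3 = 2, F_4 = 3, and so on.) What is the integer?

3844

F_18 + F_16 + F_13 + F_9 + F_5 + F_2 = 2584 + 987 + 233 + 34 + 5 + 1 = 3844.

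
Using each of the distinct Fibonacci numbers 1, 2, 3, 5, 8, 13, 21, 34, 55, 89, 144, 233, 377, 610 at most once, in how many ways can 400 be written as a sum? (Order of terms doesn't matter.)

400 = 377+21+2 = 377+13+8+2 = 233+144+21+2 = … (8 more), for 11 in all.

11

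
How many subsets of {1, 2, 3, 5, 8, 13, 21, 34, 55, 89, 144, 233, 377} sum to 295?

6

Each representation comes from the Zeckendorf form by replacing some F_k with F_{k−1} + F_{k−2} where possible.
295 = 233+55+5+2 = 233+34+21+5+2 = 144+89+55+5+2 = 233+34+13+8+5+2 = 144+89+34+21+5+2 = … (1 more), for 6 in all.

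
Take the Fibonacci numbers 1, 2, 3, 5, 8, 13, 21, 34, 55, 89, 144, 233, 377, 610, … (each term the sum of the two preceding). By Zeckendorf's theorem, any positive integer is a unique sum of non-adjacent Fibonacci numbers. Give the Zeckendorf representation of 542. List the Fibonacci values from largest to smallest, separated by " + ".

377 + 144 + 21

largest Fibonacci ≤ 542 is 377; 542 − 377 = 165
largest Fibonacci ≤ 165 is 144; 165 − 144 = 21
largest Fibonacci ≤ 21 is 21; 21 − 21 = 0
So 542 = 377 + 144 + 21, with no two terms consecutive in the sequence.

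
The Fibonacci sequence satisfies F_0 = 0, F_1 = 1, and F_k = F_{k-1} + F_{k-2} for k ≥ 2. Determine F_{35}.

Iterating the recurrence up to F_{29} = 514229 and F_{28} = 317811:
F_{30} = F_{29} + F_{28} = 514229 + 317811 = 832040
F_{31} = F_{30} + F_{29} = 832040 + 514229 = 1346269
F_{32} = F_{31} + F_{30} = 1346269 + 832040 = 2178309
F_{33} = F_{32} + F_{31} = 2178309 + 1346269 = 3524578
F_{34} = F_{33} + F_{32} = 3524578 + 2178309 = 5702887
F_{35} = F_{34} + F_{33} = 5702887 + 3524578 = 9227465

9227465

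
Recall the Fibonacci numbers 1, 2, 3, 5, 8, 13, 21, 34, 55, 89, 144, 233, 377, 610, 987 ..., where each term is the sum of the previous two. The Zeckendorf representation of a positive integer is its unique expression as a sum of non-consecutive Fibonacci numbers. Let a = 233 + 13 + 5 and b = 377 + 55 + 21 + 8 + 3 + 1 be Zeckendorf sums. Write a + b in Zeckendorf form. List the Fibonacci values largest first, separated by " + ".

610 + 89 + 13 + 3 + 1

The two numbers are 251 and 465, so their sum is 716.
716 − 610 = 106
106 − 89 = 17
17 − 13 = 4
4 − 3 = 1
1 − 1 = 0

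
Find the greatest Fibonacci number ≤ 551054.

514229 ≤ 551054 < 832040, so the largest Fibonacci number not exceeding 551054 is 514229.

514229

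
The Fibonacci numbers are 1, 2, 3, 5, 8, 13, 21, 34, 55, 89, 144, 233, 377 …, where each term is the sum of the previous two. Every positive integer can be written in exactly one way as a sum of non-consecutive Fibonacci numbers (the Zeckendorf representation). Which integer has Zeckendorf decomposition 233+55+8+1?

297

233+55+8+1 = 297.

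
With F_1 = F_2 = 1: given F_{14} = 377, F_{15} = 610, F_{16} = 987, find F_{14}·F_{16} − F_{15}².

-1

377·987 − 610² = 372099 − 372100 = -1. (Cassini's identity: F_{k−1}F_{k+1} − F_k² = (−1)^k.)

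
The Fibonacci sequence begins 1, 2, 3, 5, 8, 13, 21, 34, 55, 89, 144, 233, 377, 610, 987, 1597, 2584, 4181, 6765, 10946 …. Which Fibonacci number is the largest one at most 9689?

6765 ≤ 9689 < 10946, so the largest Fibonacci number not exceeding 9689 is 6765.

6765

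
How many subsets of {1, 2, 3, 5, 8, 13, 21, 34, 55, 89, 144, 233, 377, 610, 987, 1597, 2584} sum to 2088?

Starting from the Zeckendorf form and repeatedly splitting a term F_k into F_{k−1} + F_{k−2} (when neither is already used) reaches every representation.
2088 = 1597+377+89+21+3+1 = 1597+377+89+13+8+3+1 = 1597+377+55+34+21+3+1 = 1597+233+144+89+21+3+1 = 987+610+377+89+21+3+1 = … (11 more), for 16 in all.

16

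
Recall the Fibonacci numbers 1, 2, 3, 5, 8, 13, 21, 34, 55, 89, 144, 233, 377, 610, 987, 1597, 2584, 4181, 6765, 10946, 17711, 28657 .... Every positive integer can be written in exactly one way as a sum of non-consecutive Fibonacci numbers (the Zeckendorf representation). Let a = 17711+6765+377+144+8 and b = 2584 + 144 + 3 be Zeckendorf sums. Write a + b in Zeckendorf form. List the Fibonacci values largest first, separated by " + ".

17711 + 6765 + 2584 + 610 + 55 + 8 + 3

The two numbers are 25005 and 2731, so their sum is 27736.
Greedily peel off the largest Fibonacci term at each step:
27736 − 17711 = 10025
10025 − 6765 = 3260
3260 − 2584 = 676
676 − 610 = 66
66 − 55 = 11
11 − 8 = 3
3 − 3 = 0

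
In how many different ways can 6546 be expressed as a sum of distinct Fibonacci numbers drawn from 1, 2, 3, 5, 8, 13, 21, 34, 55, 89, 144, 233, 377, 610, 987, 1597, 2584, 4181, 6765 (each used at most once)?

Starting from the Zeckendorf form and repeatedly splitting a term F_k into F_{k−1} + F_{k−2} (when neither is already used) reaches every representation.
6546 = 4181+1597+610+144+13+1 = 4181+1597+610+144+8+5+1 = 4181+1597+610+89+55+13+1 = 4181+1597+377+233+144+13+1 = 4181+1597+610+144+8+3+2+1 = … (31 more), for 36 in all.

36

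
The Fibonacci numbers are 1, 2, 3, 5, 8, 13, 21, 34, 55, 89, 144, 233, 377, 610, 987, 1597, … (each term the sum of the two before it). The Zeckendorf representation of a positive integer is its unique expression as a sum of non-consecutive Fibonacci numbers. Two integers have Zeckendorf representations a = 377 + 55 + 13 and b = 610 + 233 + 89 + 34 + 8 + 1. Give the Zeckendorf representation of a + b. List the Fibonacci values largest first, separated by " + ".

987 + 377 + 55 + 1

The two numbers are 445 and 975, so their sum is 1420.
1420: greatest Fibonacci not exceeding it is 987, leaving 433
433: greatest Fibonacci not exceeding it is 377, leaving 56
56: greatest Fibonacci not exceeding it is 55, leaving 1
1: greatest Fibonacci not exceeding it is 1, leaving 0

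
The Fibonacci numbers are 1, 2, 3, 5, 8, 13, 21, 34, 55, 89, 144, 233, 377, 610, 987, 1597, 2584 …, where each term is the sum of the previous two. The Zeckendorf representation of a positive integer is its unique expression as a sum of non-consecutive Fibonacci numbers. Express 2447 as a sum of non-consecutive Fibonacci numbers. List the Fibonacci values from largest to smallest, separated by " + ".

1597 + 610 + 233 + 5 + 2

Greedily peel off the largest Fibonacci term at each step:
1597 ≤ 2447 < 2584, so take 1597; remainder 850
610 ≤ 850 < 987, so take 610; remainder 240
233 ≤ 240 < 377, so take 233; remainder 7
5 ≤ 7 < 8, so take 5; remainder 2
2 ≤ 2 < 3, so take 2; remainder 0
So 2447 = 1597 + 610 + 233 + 5 + 2, with no two terms consecutive in the sequence.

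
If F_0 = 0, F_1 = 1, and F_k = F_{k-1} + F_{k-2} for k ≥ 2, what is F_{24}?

Iterating the recurrence up to F_{16} = 987 and F_{15} = 610:
F_{17} = F_{16} + F_{15} = 987 + 610 = 1597
F_{18} = F_{17} + F_{16} = 1597 + 987 = 2584
F_{19} = F_{18} + F_{17} = 2584 + 1597 = 4181
F_{20} = F_{19} + F_{18} = 4181 + 2584 = 6765
F_{21} = F_{20} + F_{19} = 6765 + 4181 = 10946
F_{22} = F_{21} + F_{20} = 10946 + 6765 = 17711
F_{23} = F_{22} + F_{21} = 17711 + 10946 = 28657
F_{24} = F_{23} + F_{22} = 28657 + 17711 = 46368

46368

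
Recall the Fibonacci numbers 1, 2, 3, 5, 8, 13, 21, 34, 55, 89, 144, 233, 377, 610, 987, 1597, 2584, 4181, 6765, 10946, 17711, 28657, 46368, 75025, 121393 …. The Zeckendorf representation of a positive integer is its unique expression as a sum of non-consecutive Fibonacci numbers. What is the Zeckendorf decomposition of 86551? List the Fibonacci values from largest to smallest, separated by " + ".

Repeatedly subtract the largest Fibonacci number that fits:
largest Fibonacci ≤ 86551 is 75025; 86551 − 75025 = 11526
largest Fibonacci ≤ 11526 is 10946; 11526 − 10946 = 580
largest Fibonacci ≤ 580 is 377; 580 − 377 = 203
largest Fibonacci ≤ 203 is 144; 203 − 144 = 59
largest Fibonacci ≤ 59 is 55; 59 − 55 = 4
largest Fibonacci ≤ 4 is 3; 4 − 3 = 1
largest Fibonacci ≤ 1 is 1; 1 − 1 = 0
So 86551 = 75025 + 10946 + 377 + 144 + 55 + 3 + 1, with no two terms consecutive in the sequence.

75025 + 10946 + 377 + 144 + 55 + 3 + 1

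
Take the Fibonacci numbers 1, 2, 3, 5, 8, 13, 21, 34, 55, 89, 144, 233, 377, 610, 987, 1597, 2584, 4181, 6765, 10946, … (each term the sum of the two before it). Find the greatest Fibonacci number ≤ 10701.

6765

6765 ≤ 10701 < 10946, so the largest Fibonacci number not exceeding 10701 is 6765.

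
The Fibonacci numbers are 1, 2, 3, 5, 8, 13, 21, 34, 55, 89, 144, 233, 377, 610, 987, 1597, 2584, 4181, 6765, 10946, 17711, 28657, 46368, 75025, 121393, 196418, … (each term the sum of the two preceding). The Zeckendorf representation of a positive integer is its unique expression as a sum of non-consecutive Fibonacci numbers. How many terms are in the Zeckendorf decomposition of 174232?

9

174232: greatest Fibonacci not exceeding it is 121393, leaving 52839
52839: greatest Fibonacci not exceeding it is 46368, leaving 6471
6471: greatest Fibonacci not exceeding it is 4181, leaving 2290
2290: greatest Fibonacci not exceeding it is 1597, leaving 693
693: greatest Fibonacci not exceeding it is 610, leaving 83
83: greatest Fibonacci not exceeding it is 55, leaving 28
28: greatest Fibonacci not exceeding it is 21, leaving 7
7: greatest Fibonacci not exceeding it is 5, leaving 2
2: greatest Fibonacci not exceeding it is 2, leaving 0
174232 = 121393 + 46368 + 4181 + 1597 + 610 + 55 + 21 + 5 + 2, which has 9 terms.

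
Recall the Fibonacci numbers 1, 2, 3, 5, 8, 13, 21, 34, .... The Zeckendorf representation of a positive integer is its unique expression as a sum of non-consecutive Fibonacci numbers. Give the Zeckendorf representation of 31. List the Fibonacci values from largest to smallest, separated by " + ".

21 + 8 + 2

Repeatedly subtract the largest Fibonacci number that fits:
31: greatest Fibonacci not exceeding it is 21, leaving 10
10: greatest Fibonacci not exceeding it is 8, leaving 2
2: greatest Fibonacci not exceeding it is 2, leaving 0
So 31 = 21 + 8 + 2, with no two terms consecutive in the sequence.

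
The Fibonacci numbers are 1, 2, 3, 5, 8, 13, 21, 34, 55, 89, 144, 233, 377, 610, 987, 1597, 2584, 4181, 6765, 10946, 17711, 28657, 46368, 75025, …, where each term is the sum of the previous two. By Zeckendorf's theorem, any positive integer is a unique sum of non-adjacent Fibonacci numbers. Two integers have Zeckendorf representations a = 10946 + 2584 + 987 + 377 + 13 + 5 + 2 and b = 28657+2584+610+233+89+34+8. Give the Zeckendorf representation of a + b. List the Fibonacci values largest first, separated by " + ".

The two numbers are 14914 and 32215, so their sum is 47129.
subtract 46368 from 47129: 761 remains
subtract 610 from 761: 151 remains
subtract 144 from 151: 7 remains
subtract 5 from 7: 2 remains
subtract 2 from 2: 0 remains

46368 + 610 + 144 + 5 + 2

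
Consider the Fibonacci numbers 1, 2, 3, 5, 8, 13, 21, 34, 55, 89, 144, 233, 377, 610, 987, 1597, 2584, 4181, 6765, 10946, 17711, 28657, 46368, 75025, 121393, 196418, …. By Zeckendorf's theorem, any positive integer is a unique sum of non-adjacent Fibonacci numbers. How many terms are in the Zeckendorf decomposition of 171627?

Greedy algorithm:
take 121393 (≤ 171627); 171627 − 121393 = 50234
take 46368 (≤ 50234); 50234 − 46368 = 3866
take 2584 (≤ 3866); 3866 − 2584 = 1282
take 987 (≤ 1282); 1282 − 987 = 295
take 233 (≤ 295); 295 − 233 = 62
take 55 (≤ 62); 62 − 55 = 7
take 5 (≤ 7); 7 − 5 = 2
take 2 (≤ 2); 2 − 2 = 0
171627 = 121393 + 46368 + 2584 + 987 + 233 + 55 + 5 + 2, which has 8 terms.

8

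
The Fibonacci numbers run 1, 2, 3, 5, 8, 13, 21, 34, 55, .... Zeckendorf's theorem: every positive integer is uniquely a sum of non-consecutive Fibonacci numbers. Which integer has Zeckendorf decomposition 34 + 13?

34 + 13 = 47.

47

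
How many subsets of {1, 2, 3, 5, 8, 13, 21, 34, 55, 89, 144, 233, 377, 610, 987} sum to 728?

25

728 = 610+89+21+8 = 610+89+21+5+3 = 610+55+34+21+8 = 377+233+89+21+8 = … (21 more), for 25 in all.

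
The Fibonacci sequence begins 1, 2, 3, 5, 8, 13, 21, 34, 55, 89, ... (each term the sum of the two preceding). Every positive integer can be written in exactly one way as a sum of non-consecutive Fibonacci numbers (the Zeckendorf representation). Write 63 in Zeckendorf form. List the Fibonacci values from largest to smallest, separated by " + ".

Greedy algorithm:
subtract 55 from 63: 8 remains
subtract 8 from 8: 0 remains
So 63 = 55 + 8, with no two terms consecutive in the sequence.

55 + 8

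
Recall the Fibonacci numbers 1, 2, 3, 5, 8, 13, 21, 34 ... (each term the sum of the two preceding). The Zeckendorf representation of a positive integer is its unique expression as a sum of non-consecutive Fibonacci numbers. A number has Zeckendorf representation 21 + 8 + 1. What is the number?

30

21 + 8 + 1 = 30.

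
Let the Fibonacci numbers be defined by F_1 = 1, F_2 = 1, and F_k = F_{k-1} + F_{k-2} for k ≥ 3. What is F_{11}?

Iterating the recurrence up to F_{7} = 13 and F_{6} = 8:
F_{8} = F_{7} + F_{6} = 13 + 8 = 21
F_{9} = F_{8} + F_{7} = 21 + 13 = 34
F_{10} = F_{9} + F_{8} = 34 + 21 = 55
F_{11} = F_{10} + F_{9} = 55 + 34 = 89

89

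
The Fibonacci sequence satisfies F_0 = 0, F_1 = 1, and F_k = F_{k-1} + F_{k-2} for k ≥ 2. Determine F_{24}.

46368

Iterating the recurrence up to F_{19} = 4181 and F_{18} = 2584:
F_{20} = F_{19} + F_{18} = 4181 + 2584 = 6765
F_{21} = F_{20} + F_{19} = 6765 + 4181 = 10946
F_{22} = F_{21} + F_{20} = 10946 + 6765 = 17711
F_{23} = F_{22} + F_{21} = 17711 + 10946 = 28657
F_{24} = F_{23} + F_{22} = 28657 + 17711 = 46368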